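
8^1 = 8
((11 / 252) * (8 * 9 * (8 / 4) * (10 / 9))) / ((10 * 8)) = 11 / 126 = 0.09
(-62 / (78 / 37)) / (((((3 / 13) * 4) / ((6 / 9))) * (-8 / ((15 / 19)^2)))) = 28675 / 17328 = 1.65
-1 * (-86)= 86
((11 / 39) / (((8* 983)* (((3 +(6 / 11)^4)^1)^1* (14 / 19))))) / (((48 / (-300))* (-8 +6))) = 76499225 / 1553270479488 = 0.00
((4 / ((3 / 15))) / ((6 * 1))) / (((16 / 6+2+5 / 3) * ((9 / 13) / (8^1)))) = 1040 / 171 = 6.08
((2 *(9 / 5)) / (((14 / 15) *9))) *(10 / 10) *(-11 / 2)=-2.36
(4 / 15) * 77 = 308 / 15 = 20.53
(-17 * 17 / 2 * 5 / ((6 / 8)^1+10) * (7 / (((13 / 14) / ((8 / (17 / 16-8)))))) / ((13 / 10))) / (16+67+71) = 25894400 / 8873007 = 2.92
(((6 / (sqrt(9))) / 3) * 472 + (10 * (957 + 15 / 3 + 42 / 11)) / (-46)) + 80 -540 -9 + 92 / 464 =-32056427 / 88044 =-364.10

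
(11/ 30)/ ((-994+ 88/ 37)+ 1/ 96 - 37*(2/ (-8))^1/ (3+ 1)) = -6512/ 17569945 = -0.00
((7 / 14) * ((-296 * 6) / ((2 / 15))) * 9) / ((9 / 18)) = -119880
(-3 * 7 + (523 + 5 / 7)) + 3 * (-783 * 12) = -193797 / 7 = -27685.29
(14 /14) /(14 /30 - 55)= -15 /818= -0.02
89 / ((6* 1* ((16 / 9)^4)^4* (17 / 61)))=3353348868425548263 / 627189298506124754944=0.01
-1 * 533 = -533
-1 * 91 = -91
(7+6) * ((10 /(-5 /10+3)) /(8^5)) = 13 /8192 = 0.00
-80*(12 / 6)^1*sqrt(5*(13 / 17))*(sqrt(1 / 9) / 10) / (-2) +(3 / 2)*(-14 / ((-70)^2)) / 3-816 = -571201 / 700 +8*sqrt(1105) / 51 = -810.79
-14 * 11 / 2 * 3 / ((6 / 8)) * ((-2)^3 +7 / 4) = 1925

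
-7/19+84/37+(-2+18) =12585/703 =17.90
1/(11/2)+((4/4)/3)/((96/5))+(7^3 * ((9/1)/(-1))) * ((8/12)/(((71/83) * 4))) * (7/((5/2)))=-1893761627/1124640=-1683.88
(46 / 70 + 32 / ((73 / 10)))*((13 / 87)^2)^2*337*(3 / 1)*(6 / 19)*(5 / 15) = 9182304378 / 34334956145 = 0.27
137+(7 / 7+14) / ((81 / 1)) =3704 / 27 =137.19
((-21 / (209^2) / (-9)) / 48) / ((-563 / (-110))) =35 / 160968456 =0.00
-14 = -14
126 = 126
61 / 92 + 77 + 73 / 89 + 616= 5686429 / 8188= 694.48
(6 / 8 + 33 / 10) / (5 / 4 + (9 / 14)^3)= 55566 / 20795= 2.67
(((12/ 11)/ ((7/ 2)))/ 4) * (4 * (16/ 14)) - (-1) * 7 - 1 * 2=5.36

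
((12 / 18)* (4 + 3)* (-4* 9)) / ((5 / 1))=-168 / 5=-33.60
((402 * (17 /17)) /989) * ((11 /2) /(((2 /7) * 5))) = 15477 /9890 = 1.56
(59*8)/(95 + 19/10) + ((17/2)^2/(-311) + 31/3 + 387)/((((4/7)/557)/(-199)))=-123802720298281/1607248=-77027764.41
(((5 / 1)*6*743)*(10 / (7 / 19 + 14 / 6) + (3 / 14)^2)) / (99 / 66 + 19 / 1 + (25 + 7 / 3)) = 270121365 / 154693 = 1746.18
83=83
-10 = -10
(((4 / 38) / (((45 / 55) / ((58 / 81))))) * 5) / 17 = 6380 / 235467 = 0.03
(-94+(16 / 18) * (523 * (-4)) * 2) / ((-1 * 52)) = 17159 / 234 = 73.33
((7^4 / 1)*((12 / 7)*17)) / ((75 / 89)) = 83033.44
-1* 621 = -621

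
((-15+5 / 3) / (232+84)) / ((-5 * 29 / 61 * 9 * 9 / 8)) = 0.00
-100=-100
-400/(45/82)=-6560/9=-728.89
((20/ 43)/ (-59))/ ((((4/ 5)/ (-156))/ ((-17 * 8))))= -530400/ 2537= -209.07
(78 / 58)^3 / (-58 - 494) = -0.00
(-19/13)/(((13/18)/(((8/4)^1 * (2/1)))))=-1368/169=-8.09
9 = 9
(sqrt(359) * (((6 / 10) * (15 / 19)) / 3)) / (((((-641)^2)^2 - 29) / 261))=783 * sqrt(359) / 3207640726508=0.00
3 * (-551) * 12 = -19836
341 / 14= 24.36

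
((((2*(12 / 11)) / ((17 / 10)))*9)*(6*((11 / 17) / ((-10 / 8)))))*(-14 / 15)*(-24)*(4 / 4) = -1161216 / 1445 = -803.61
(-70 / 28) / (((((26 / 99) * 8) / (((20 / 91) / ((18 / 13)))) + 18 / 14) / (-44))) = 42350 / 5591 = 7.57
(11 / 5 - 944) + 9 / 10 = -9409 / 10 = -940.90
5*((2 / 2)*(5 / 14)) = 25 / 14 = 1.79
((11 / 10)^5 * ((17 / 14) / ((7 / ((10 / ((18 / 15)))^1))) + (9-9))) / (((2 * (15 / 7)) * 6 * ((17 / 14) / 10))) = 161051 / 216000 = 0.75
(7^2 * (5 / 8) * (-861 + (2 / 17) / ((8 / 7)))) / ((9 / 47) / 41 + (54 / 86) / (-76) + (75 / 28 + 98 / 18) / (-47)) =284511966526053 / 1903815856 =149443.01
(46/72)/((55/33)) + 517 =31043/60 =517.38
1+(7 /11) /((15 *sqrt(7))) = sqrt(7) /165+1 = 1.02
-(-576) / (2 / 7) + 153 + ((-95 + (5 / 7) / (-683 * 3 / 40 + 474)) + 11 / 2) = 2079.50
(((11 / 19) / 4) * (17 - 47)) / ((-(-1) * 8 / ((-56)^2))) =-32340 / 19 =-1702.11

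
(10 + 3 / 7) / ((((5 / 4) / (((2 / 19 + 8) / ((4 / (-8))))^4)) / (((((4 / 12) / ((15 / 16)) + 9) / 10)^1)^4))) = 441348.44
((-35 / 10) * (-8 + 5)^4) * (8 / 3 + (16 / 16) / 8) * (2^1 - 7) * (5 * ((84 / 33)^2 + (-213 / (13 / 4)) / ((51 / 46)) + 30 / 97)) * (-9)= 193349759376375 / 20751016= 9317604.47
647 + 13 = 660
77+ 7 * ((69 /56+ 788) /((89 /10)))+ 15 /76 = 2360439 /3382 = 697.94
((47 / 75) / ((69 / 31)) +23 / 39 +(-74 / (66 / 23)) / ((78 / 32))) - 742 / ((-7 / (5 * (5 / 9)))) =16208602 / 56925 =284.74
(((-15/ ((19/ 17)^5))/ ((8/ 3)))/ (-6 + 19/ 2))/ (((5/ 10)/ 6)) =-191680695/ 17332693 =-11.06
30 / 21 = 10 / 7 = 1.43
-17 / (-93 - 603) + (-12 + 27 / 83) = -11.65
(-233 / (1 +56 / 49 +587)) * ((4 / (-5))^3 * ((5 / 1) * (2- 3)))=-26096 / 25775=-1.01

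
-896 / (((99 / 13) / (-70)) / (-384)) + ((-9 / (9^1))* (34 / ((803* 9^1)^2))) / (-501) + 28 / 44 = -82755940687371533 / 26166994029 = -3162607.85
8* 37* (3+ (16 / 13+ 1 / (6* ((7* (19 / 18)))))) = 2176784 / 1729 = 1258.98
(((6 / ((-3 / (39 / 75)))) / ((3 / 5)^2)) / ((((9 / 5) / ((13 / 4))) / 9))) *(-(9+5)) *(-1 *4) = -23660 / 9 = -2628.89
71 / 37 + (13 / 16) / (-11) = 12015 / 6512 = 1.85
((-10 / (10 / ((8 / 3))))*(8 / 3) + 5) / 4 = -19 / 36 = -0.53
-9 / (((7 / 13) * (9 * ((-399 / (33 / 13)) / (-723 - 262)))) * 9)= -10835 / 8379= -1.29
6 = 6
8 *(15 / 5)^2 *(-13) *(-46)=43056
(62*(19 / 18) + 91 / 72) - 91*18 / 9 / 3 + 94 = 2401 / 24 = 100.04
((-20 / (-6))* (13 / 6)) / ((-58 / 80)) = -9.96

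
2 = 2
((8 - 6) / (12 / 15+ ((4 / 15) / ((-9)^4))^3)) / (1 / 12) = 5719198113740250 / 190639937124691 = 30.00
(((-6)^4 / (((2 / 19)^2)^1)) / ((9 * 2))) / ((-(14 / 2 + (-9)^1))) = 3249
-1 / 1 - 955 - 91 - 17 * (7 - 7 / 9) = -10375 / 9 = -1152.78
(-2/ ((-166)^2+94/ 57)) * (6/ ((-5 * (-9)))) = -38/ 3926965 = -0.00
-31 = -31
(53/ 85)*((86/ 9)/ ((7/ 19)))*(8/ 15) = 8.63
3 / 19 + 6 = 6.16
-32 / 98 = -16 / 49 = -0.33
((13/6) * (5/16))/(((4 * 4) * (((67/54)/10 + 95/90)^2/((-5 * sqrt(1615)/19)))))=-151875 * sqrt(1615)/18977504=-0.32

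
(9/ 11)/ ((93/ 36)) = 108/ 341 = 0.32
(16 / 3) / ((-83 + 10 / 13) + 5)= -52 / 753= -0.07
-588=-588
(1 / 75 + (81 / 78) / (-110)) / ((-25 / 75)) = -167 / 14300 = -0.01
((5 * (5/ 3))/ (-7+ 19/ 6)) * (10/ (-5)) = 100/ 23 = 4.35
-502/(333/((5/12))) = -1255/1998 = -0.63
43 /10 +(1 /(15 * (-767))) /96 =4749263 /1104480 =4.30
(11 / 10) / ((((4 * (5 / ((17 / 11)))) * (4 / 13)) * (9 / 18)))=221 / 400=0.55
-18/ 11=-1.64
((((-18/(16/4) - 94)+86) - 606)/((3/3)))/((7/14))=-1237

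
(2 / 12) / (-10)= -1 / 60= -0.02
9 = 9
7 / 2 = 3.50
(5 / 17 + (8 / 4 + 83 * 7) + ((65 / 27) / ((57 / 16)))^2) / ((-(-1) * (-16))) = -5876160359 / 161059428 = -36.48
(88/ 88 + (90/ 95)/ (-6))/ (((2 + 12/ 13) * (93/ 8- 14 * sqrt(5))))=-93184 * sqrt(5)/ 19519631- 77376/ 19519631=-0.01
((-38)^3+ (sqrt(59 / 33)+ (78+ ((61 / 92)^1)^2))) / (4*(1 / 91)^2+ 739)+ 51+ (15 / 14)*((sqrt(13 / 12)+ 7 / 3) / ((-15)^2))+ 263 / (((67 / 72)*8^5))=-924541756120922483 / 39978863439482880+ 8281*sqrt(1947) / 201948879+ sqrt(39) / 1260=-23.12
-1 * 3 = -3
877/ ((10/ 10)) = 877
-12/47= -0.26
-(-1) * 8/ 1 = 8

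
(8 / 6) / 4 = 1 / 3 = 0.33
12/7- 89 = -611/7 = -87.29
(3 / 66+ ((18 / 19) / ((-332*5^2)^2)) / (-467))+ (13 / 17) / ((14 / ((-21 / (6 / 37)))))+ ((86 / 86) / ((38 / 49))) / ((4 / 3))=-173200996923029 / 28576450347500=-6.06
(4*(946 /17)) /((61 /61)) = 3784 /17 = 222.59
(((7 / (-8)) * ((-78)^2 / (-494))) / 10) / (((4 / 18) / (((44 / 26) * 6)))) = 18711 / 380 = 49.24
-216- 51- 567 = -834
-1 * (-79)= 79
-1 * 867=-867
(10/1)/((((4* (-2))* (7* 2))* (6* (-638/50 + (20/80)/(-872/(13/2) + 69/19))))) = 4029875/3456023676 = 0.00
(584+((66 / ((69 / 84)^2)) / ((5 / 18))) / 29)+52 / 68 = 778358069 / 1303985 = 596.91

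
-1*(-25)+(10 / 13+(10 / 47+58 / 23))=400563 / 14053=28.50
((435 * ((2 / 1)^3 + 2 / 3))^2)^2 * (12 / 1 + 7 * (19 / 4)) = 9140795320052500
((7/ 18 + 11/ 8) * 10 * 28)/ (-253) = -1.95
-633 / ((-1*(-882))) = -211 / 294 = -0.72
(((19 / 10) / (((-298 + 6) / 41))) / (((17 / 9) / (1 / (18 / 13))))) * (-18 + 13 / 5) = 779779 / 496400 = 1.57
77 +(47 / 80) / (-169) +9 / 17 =17818561 / 229840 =77.53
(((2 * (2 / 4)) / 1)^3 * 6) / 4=3 / 2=1.50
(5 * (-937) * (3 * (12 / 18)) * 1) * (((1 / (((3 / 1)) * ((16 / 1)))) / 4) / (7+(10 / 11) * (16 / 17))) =-876095 / 141024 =-6.21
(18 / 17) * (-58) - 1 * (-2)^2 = -1112 / 17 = -65.41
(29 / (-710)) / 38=-0.00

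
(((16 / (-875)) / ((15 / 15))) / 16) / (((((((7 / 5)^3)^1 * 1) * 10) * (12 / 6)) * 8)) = -1 / 384160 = -0.00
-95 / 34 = -2.79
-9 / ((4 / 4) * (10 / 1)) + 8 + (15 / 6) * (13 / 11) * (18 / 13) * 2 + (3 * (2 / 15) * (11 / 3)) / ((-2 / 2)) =4559 / 330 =13.82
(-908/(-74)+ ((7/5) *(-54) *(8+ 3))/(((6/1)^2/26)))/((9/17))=-1111.29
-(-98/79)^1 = 98/79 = 1.24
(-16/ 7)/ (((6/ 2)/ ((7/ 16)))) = -1/ 3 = -0.33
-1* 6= -6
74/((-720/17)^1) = -629/360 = -1.75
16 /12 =4 /3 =1.33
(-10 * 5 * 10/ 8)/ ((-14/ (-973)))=-17375/ 4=-4343.75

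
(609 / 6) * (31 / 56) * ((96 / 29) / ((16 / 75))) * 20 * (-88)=-1534500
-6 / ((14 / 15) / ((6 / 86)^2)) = -405 / 12943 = -0.03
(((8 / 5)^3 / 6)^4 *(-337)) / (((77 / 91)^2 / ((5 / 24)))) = -30576409051136 / 1435693359375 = -21.30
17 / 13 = 1.31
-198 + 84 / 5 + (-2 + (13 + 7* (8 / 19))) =-15889 / 95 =-167.25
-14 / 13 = -1.08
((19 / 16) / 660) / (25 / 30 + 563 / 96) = 19 / 70730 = 0.00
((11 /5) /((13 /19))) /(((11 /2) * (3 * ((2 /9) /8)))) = 456 /65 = 7.02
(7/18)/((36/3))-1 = -209/216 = -0.97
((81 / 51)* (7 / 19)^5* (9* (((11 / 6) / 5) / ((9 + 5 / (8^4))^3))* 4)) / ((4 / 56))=84006261774876672 / 30752249218046486645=0.00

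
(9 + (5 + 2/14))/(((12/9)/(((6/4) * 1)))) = 891/56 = 15.91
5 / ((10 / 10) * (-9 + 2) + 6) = -5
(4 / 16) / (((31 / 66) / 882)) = 14553 / 31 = 469.45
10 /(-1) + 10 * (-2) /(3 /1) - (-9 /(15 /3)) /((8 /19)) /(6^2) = -7943 /480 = -16.55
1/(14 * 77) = 1/1078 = 0.00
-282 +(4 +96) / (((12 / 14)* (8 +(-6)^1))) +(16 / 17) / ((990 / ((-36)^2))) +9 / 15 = -622246 / 2805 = -221.83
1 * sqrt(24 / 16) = sqrt(6) / 2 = 1.22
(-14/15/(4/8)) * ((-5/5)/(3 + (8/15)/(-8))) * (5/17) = 35/187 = 0.19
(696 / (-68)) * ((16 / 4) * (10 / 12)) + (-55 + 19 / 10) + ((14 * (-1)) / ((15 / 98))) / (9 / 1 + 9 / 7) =-220573 / 2295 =-96.11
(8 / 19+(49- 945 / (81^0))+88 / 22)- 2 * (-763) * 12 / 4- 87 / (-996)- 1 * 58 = 3628.51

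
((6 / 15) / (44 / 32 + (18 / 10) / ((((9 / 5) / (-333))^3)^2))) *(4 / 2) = 32 / 2886442210125055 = 0.00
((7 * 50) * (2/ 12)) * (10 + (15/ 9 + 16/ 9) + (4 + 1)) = 29050/ 27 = 1075.93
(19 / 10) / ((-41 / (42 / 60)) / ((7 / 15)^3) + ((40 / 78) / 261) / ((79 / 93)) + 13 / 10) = -12228036093 / 3700718925289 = -0.00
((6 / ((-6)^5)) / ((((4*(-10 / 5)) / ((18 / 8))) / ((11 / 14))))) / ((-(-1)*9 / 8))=11 / 72576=0.00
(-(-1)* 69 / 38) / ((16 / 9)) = 1.02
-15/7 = -2.14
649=649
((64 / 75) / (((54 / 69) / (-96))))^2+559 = 582996079 / 50625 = 11515.97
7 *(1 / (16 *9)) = 7 / 144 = 0.05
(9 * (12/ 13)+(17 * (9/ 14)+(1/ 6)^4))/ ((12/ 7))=2268739/ 202176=11.22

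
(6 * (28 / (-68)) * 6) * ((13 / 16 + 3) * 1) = -3843 / 68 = -56.51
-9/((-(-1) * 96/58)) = -87/16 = -5.44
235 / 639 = 0.37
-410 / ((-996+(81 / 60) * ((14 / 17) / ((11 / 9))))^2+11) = -1433729000 / 3462685816661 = -0.00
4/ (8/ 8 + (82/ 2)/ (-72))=288/ 31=9.29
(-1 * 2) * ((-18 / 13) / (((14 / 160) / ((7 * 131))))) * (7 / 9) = 293440 / 13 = 22572.31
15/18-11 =-61/6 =-10.17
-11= -11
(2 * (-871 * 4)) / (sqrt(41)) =-6968 * sqrt(41) / 41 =-1088.22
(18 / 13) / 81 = 2 / 117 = 0.02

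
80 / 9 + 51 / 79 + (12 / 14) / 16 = 381757 / 39816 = 9.59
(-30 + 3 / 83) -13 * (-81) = 84912 / 83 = 1023.04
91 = 91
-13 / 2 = -6.50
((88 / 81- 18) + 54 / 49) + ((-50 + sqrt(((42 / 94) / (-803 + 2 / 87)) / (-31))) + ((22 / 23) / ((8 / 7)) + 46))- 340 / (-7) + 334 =3 * sqrt(20662266289) / 101784563 + 132766661 / 365148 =363.60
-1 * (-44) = 44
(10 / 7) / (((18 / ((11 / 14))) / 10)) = 275 / 441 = 0.62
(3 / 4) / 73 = 3 / 292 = 0.01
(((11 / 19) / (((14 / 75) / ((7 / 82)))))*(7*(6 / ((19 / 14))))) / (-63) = -1925 / 14801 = -0.13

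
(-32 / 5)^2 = 1024 / 25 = 40.96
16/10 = 8/5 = 1.60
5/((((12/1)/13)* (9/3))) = 65/36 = 1.81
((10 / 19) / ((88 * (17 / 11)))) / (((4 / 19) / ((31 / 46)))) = 155 / 12512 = 0.01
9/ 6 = 3/ 2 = 1.50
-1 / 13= -0.08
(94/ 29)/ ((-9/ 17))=-1598/ 261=-6.12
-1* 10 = -10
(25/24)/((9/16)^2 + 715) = 800/549363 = 0.00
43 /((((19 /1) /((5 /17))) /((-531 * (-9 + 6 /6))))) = 913320 /323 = 2827.62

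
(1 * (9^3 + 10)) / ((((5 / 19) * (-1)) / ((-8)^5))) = 92019097.60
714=714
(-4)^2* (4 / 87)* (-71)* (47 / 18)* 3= -106784 / 261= -409.13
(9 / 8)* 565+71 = 5653 / 8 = 706.62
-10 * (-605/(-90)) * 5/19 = -3025/171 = -17.69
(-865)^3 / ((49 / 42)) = -3883287750 / 7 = -554755392.86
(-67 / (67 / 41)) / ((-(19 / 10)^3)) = 5.98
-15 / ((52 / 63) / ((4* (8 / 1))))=-7560 / 13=-581.54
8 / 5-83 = -407 / 5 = -81.40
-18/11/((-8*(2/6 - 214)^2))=81/18078764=0.00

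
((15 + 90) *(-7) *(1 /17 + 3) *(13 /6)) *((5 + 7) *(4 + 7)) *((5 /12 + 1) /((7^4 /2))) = -37180 /49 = -758.78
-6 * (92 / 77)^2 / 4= -12696 / 5929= -2.14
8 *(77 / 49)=12.57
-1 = -1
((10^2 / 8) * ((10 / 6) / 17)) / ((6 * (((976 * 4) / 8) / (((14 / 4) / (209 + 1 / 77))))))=67375 / 9613139328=0.00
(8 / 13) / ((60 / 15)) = 2 / 13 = 0.15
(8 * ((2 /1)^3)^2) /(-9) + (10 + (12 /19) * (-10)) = -9098 /171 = -53.20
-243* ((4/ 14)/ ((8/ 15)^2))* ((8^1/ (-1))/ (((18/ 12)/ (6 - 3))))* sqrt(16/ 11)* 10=1093500* sqrt(11)/ 77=47100.38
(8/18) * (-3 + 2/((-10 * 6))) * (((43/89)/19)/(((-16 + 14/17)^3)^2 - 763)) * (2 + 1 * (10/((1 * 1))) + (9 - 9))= -755602459976/22441259960381426715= -0.00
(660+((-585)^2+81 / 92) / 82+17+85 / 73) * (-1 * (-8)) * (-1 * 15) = -40077934155 / 68839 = -582198.09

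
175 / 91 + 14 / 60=2.16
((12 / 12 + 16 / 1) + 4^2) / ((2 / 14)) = 231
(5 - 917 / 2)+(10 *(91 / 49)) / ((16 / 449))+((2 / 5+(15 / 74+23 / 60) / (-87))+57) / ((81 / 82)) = 5508921289 / 43804152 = 125.76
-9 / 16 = -0.56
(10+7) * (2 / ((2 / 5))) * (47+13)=5100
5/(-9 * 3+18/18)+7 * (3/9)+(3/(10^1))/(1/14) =2473/390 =6.34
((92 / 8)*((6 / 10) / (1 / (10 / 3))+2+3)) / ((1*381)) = 161 / 762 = 0.21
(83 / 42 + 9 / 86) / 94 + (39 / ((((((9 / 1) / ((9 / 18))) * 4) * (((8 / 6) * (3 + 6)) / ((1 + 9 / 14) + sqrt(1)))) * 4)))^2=12104513189 / 525687128064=0.02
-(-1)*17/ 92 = 17/ 92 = 0.18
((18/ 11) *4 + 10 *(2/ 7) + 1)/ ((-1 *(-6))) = 267/ 154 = 1.73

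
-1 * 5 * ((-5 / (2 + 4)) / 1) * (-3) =-25 / 2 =-12.50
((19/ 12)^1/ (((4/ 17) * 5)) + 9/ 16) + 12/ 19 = 5791/ 2280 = 2.54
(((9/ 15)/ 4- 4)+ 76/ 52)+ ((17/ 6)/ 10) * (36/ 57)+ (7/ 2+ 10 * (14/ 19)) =8555/ 988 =8.66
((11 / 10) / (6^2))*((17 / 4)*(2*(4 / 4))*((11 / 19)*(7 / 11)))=1309 / 13680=0.10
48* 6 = 288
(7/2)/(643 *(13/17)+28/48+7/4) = 357/50392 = 0.01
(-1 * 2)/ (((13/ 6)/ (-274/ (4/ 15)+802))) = 2706/ 13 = 208.15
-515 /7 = -73.57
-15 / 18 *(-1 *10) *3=25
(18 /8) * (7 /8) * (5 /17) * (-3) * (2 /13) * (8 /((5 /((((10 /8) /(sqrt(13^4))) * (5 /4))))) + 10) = -3198825 /1195168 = -2.68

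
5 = 5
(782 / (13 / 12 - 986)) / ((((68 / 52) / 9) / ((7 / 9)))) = -4.25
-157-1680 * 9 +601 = -14676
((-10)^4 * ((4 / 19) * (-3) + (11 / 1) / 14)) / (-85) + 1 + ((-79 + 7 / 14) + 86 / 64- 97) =-13840201 / 72352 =-191.29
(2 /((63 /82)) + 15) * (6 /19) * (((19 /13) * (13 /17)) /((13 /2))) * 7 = 4436 /663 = 6.69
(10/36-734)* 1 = -733.72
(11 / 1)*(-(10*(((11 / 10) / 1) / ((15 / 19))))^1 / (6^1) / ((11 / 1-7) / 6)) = -2299 / 60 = -38.32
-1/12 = -0.08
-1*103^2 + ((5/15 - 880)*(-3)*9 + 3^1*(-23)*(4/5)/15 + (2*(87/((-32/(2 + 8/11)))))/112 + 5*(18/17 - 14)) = 54762200191/4188800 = 13073.48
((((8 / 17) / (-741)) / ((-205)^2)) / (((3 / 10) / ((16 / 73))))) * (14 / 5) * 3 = -3584 / 38645391525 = -0.00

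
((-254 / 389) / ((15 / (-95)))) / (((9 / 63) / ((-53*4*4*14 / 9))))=-401059904 / 10503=-38185.27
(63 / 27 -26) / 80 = -71 / 240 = -0.30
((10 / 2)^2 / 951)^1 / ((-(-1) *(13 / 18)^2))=2700 / 53573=0.05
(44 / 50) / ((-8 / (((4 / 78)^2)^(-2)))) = -25447851 / 1600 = -15904.91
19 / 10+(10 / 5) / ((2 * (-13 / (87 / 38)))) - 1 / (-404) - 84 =-41049609 / 498940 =-82.27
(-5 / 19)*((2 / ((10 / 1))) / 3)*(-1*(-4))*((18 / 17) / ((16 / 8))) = -0.04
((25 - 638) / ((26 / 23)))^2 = 198781801 / 676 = 294055.92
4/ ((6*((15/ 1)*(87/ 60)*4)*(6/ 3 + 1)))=2/ 783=0.00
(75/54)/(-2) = -25/36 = -0.69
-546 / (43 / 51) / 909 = -3094 / 4343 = -0.71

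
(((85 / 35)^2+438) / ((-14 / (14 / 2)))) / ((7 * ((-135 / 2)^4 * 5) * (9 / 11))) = -1914088 / 5126744896875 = -0.00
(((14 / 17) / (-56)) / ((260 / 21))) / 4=-21 / 70720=-0.00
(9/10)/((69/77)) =1.00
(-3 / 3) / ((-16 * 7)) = 1 / 112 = 0.01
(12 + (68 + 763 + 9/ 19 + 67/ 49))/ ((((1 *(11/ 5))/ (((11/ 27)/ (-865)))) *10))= -786547/ 43487010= -0.02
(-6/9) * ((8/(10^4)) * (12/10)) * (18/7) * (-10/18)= 4/4375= 0.00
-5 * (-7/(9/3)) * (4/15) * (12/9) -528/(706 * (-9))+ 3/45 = 4.30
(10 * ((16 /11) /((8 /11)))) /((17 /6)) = 7.06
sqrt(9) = 3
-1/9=-0.11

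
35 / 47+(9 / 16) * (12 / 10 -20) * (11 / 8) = -207491 / 15040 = -13.80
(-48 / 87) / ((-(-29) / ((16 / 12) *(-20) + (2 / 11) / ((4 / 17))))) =13672 / 27753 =0.49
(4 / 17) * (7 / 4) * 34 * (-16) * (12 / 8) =-336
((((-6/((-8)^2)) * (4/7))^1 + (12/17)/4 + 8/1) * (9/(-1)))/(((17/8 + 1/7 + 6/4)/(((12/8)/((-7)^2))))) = -208791/351526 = -0.59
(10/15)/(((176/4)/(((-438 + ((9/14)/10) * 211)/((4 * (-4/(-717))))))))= -14201619/49280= -288.18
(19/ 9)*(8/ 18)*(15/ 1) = 380/ 27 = 14.07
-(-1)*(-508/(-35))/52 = 0.28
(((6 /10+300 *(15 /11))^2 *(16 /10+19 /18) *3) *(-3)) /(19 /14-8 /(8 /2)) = 94382497433 /15125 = 6240165.12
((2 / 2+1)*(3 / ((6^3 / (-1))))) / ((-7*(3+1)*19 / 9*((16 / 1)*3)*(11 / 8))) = 1 / 140448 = 0.00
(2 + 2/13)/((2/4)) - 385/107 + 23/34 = 65551/47294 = 1.39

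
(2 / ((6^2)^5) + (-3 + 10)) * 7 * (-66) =-16295634509 / 5038848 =-3234.00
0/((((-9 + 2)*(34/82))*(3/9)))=0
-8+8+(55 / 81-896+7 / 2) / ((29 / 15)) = -722375 / 1566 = -461.29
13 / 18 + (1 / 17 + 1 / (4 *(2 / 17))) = 3557 / 1224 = 2.91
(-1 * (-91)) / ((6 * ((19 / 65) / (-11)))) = -65065 / 114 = -570.75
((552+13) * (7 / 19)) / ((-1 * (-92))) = 3955 / 1748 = 2.26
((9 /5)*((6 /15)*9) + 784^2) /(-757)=-15366562 /18925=-811.97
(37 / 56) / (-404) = -37 / 22624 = -0.00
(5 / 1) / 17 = 5 / 17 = 0.29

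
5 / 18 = 0.28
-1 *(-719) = 719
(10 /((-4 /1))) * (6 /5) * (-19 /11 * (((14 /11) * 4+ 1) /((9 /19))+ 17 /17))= 26068 /363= 71.81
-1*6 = -6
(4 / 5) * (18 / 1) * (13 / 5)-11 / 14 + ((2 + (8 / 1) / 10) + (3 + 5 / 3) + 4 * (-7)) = 16927 / 1050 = 16.12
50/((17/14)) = 700/17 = 41.18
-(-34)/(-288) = -17/144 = -0.12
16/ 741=0.02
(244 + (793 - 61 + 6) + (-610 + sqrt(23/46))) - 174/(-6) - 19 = 382.71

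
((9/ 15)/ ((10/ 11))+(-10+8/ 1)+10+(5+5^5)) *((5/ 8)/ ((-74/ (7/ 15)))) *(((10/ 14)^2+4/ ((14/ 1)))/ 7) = -291447/ 207200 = -1.41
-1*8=-8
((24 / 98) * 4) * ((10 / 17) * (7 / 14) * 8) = 1920 / 833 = 2.30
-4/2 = -2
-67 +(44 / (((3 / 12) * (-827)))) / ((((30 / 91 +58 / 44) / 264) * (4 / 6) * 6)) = -206049523 / 2728273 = -75.52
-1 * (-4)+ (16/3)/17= 220/51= 4.31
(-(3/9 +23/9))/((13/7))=-14/9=-1.56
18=18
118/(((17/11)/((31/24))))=98.62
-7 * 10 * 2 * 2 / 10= -28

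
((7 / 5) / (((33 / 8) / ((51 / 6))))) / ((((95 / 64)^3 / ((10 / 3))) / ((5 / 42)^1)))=17825792 / 50928075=0.35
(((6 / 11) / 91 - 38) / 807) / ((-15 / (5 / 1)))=38032 / 2423421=0.02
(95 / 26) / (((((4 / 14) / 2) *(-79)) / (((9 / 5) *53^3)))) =-178205769 / 2054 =-86760.35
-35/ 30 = -7/ 6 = -1.17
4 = 4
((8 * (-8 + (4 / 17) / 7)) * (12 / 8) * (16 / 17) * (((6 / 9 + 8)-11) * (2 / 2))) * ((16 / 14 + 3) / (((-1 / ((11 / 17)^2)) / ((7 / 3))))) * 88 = -6245009408 / 83521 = -74771.73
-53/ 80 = -0.66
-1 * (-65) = 65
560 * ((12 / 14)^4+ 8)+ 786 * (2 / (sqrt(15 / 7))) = 524 * sqrt(105) / 5+ 1640320 / 343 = 5856.15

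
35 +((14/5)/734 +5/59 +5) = 4340188/108265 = 40.09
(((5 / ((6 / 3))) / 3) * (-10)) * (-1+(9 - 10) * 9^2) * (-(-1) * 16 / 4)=2733.33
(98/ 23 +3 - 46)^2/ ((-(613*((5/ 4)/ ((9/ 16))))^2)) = -64304361/ 79512720400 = -0.00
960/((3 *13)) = 320/13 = 24.62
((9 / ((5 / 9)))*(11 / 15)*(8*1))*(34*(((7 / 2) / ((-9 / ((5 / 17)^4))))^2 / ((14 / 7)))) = 16843750 / 1231016019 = 0.01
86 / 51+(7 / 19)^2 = 1.82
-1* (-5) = 5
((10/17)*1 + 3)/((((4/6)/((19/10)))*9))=1159/1020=1.14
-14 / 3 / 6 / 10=-7 / 90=-0.08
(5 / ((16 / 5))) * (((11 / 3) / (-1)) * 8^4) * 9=-211200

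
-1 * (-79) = 79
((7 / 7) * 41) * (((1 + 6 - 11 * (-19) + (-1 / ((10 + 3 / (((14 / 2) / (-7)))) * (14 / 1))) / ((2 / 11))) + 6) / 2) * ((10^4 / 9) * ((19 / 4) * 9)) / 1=21179549375 / 98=216117850.77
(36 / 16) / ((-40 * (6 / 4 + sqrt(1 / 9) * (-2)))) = -27 / 400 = -0.07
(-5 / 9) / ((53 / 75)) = -125 / 159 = -0.79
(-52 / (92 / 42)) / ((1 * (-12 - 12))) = 91 / 92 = 0.99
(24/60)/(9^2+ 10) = 2/455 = 0.00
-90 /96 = -15 /16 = -0.94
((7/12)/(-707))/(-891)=1/1079892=0.00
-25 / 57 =-0.44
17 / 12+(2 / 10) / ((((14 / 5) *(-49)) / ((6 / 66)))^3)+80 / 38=86259305371277 / 24492056818152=3.52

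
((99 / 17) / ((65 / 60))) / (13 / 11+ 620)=13068 / 1510093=0.01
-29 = -29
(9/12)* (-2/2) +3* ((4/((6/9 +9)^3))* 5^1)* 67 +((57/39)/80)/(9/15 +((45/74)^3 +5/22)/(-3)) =142524152578227/38097570388228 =3.74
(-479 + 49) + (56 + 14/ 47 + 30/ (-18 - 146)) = -1440953/ 3854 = -373.89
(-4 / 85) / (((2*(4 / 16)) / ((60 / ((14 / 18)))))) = -864 / 119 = -7.26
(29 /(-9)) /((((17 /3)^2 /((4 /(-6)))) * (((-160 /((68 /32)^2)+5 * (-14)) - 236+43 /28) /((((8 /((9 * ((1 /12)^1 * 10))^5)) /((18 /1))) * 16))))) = -0.00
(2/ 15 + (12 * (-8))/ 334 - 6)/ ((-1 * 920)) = 1927/ 288075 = 0.01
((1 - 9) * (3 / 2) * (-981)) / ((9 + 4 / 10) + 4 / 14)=137340 / 113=1215.40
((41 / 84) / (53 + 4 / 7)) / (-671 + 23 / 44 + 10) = -451 / 32693625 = -0.00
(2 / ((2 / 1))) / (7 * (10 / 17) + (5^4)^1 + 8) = 17 / 10831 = 0.00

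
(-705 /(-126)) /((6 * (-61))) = -235 /15372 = -0.02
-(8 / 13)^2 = -64 / 169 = -0.38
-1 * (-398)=398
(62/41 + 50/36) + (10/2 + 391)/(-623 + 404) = 58877/53874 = 1.09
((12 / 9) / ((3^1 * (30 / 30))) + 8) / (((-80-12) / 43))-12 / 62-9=-84322 / 6417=-13.14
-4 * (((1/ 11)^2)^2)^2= -4/ 214358881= -0.00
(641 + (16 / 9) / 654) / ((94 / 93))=58480601 / 92214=634.18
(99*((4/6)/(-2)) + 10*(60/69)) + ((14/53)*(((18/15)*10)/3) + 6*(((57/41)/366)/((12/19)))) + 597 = 6997277675/12194876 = 573.79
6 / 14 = 0.43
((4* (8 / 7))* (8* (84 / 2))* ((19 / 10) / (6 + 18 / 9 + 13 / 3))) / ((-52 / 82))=-897408 / 2405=-373.14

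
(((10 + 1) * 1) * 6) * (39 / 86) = 1287 / 43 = 29.93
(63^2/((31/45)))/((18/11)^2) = 266805/124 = 2151.65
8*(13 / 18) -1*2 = 3.78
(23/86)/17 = 23/1462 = 0.02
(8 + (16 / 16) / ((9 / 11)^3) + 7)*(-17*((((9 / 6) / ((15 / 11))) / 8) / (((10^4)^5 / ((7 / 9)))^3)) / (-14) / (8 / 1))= 56196679 / 340122240000000000000000000000000000000000000000000000000000000000000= 0.00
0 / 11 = 0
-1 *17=-17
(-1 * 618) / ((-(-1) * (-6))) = 103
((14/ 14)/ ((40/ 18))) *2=9/ 10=0.90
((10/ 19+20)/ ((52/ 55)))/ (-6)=-3.62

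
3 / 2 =1.50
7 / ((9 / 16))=112 / 9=12.44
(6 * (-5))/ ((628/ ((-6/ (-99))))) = -5/ 1727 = -0.00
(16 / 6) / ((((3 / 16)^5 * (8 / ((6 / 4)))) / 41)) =88460.12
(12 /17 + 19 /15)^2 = 253009 /65025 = 3.89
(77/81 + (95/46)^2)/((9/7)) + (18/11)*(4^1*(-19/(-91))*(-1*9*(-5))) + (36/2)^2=601514723275/1544106564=389.56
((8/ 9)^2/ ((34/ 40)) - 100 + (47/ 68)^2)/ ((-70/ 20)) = 36927311/ 1310904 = 28.17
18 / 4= 9 / 2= 4.50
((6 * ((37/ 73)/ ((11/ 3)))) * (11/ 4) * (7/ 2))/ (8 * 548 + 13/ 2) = 777/ 427342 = 0.00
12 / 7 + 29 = 215 / 7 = 30.71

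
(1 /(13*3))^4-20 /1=-46268819 /2313441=-20.00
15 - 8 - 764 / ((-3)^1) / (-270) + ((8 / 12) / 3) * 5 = 2903 / 405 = 7.17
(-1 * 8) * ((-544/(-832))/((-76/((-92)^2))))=143888/247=582.54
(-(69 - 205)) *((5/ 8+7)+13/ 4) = 1479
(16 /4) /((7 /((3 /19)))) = 12 /133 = 0.09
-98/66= -49/33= -1.48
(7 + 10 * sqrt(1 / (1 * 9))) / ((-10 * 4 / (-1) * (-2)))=-31 / 240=-0.13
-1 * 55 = -55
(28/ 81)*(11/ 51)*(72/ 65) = 2464/ 29835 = 0.08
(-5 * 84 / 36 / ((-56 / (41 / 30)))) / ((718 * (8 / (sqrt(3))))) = 41 * sqrt(3) / 827136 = 0.00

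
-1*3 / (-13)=3 / 13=0.23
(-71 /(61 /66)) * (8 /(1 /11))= -412368 /61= -6760.13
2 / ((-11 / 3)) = -6 / 11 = -0.55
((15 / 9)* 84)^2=19600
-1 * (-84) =84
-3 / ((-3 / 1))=1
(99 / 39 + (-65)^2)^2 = 3020381764 / 169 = 17872081.44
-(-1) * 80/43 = 80/43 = 1.86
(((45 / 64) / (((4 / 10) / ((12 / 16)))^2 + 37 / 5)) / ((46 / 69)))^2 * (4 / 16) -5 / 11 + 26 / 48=0.09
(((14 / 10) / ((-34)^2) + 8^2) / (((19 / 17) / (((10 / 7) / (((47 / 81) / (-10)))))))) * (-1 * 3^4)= 12135455235 / 106267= 114197.78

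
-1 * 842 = -842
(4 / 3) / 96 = 1 / 72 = 0.01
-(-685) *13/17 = 8905/17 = 523.82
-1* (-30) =30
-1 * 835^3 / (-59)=582182875 / 59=9867506.36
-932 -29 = -961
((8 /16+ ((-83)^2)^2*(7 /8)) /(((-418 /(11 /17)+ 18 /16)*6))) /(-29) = 332208251 /897666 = 370.08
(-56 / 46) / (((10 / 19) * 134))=-0.02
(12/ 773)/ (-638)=-6/ 246587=-0.00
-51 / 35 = -1.46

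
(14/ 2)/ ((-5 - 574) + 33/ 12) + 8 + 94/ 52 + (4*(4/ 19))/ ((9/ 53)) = 151205677/ 10248030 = 14.75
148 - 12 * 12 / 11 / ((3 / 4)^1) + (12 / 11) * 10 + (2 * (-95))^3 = -75447444 / 11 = -6858858.55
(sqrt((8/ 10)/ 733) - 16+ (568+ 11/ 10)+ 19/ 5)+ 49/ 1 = 2 *sqrt(3665)/ 3665+ 6059/ 10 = 605.93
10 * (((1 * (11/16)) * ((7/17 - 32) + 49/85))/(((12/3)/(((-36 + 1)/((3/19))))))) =4820585/408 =11815.16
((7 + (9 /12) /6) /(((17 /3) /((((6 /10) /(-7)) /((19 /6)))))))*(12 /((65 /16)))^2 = -746496 /2513875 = -0.30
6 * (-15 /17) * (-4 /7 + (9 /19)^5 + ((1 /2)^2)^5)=436567751055 /150863759872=2.89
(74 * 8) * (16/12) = 2368/3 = 789.33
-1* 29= -29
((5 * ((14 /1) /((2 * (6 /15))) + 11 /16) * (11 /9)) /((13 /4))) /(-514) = -5335 /80184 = -0.07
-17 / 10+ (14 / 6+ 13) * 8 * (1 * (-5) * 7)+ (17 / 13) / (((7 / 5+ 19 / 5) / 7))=-10883447 / 2535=-4293.27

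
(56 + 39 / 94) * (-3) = -15909 / 94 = -169.24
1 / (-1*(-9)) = 1 / 9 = 0.11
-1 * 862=-862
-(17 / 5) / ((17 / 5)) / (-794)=1 / 794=0.00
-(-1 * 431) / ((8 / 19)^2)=155591 / 64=2431.11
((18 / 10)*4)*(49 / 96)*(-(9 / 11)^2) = -11907 / 4840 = -2.46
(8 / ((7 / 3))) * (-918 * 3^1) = -66096 / 7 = -9442.29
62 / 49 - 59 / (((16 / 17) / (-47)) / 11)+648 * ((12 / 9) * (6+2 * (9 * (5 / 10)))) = 45370.70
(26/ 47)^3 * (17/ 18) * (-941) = -140581636/ 934407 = -150.45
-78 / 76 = -39 / 38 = -1.03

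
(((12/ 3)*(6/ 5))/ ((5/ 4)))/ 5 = 96/ 125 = 0.77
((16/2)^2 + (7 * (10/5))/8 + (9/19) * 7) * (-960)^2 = 1209369600/19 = 63651031.58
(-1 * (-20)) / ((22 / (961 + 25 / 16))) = 77005 / 88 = 875.06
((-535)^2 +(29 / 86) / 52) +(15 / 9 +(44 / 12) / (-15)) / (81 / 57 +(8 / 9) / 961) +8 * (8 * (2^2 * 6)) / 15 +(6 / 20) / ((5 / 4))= 286328.65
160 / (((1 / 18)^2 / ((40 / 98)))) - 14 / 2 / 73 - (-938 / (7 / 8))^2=-1128024.91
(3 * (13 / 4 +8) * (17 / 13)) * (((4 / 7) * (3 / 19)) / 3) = 1.33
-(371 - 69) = -302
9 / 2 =4.50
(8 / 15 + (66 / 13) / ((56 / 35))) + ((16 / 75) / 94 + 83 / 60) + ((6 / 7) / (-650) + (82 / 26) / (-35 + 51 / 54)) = 10079989 / 2016770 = 5.00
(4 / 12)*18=6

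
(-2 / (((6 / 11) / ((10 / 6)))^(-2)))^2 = 419904 / 9150625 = 0.05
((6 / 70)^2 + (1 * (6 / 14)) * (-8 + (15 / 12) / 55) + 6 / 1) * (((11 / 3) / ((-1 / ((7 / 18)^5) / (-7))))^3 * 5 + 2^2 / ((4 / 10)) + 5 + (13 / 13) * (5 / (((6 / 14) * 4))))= 6091532419587420289584781 / 130911814522128603414528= 46.53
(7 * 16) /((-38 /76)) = -224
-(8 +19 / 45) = -379 / 45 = -8.42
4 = 4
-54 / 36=-1.50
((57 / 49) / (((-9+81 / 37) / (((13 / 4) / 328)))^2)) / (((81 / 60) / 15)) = 109896475 / 4017224429568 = 0.00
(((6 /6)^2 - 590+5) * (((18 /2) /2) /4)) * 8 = -5256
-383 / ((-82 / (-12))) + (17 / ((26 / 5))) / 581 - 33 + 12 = -47716369 / 619346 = -77.04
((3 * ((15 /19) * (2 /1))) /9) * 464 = 4640 /19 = 244.21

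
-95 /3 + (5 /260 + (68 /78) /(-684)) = -844261 /26676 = -31.65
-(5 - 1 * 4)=-1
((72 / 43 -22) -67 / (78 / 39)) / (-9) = 1543 / 258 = 5.98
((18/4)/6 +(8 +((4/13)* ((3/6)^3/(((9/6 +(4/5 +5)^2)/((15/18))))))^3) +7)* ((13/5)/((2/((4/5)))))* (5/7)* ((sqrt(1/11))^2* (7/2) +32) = 3202629811918270193/8469815699425080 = 378.12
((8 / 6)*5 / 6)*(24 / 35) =16 / 21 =0.76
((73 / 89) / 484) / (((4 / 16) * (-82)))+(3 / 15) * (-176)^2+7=27384511273 / 4415290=6202.20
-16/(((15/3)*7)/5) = -16/7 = -2.29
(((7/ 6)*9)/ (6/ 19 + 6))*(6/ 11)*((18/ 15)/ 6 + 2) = 399/ 200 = 2.00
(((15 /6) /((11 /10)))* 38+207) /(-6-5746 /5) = -0.25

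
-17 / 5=-3.40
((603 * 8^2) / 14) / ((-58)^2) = 4824 / 5887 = 0.82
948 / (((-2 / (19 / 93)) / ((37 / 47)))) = -111074 / 1457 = -76.23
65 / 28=2.32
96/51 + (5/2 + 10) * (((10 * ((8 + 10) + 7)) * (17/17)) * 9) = 478157/17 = 28126.88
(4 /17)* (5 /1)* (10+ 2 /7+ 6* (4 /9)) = 320 /21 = 15.24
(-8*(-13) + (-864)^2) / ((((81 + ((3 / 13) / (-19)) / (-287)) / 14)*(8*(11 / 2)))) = 2932.77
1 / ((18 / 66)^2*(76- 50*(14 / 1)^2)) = -11 / 7956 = -0.00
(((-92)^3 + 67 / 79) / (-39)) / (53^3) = 61516285 / 458690037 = 0.13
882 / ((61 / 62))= 54684 / 61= 896.46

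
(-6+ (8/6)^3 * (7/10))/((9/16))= -9376/1215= -7.72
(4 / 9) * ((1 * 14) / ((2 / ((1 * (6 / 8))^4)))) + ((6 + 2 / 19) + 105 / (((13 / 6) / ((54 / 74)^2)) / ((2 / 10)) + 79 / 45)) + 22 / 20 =38027710967 / 2938579520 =12.94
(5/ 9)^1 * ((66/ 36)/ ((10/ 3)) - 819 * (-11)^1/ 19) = 180389/ 684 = 263.73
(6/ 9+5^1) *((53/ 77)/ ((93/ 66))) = 1802/ 651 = 2.77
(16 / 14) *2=16 / 7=2.29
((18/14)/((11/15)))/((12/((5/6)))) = 75/616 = 0.12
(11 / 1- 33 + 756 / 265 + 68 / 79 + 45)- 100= -73.29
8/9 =0.89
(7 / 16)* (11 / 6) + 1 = 1.80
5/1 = 5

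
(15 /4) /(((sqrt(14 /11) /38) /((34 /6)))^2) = 5738095 /42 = 136621.31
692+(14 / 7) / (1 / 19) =730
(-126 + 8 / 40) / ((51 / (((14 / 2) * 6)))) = -518 / 5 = -103.60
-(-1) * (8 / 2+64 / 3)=76 / 3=25.33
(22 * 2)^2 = 1936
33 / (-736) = -33 / 736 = -0.04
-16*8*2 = -256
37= 37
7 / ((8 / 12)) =21 / 2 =10.50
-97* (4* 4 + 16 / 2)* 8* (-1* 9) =167616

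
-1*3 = -3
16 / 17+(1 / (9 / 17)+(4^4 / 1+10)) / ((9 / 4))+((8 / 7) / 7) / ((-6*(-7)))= 56680528 / 472311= 120.01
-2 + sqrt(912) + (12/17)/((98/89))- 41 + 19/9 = -301738/7497 + 4*sqrt(57) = -10.05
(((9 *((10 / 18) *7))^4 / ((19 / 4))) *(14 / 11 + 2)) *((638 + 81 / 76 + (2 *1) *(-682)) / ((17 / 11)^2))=-32740066012500 / 104329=-313815583.51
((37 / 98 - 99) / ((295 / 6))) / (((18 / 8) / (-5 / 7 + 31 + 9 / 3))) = -1801556 / 60711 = -29.67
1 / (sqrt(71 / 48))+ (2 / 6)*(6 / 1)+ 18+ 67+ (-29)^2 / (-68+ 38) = 59.79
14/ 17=0.82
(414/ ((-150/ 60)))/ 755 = -828/ 3775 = -0.22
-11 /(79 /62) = -682 /79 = -8.63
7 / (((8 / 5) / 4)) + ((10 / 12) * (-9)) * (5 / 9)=40 / 3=13.33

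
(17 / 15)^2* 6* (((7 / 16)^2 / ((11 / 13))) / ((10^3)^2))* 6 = 0.00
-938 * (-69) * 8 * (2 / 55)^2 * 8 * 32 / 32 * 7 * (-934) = -108327023616 / 3025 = -35810586.32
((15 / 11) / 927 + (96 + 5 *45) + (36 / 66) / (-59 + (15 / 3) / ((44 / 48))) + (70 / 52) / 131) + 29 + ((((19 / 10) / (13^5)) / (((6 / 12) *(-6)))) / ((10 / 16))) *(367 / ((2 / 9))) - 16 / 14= 11889579953432742413 / 34081802929724550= 348.85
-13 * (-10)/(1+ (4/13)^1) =1690/17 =99.41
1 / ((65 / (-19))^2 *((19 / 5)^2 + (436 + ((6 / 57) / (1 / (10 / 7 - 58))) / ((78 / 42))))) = 6859 / 35901671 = 0.00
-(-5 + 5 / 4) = 15 / 4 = 3.75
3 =3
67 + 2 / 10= 67.20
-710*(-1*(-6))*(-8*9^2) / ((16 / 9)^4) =565984665 / 2048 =276359.70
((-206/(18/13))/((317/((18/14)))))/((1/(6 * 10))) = -80340/2219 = -36.21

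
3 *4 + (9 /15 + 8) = 20.60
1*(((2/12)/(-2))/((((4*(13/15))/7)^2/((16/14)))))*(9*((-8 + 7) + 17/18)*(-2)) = -525/1352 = -0.39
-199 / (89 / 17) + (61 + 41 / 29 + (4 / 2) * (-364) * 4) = -7452889 / 2581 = -2887.60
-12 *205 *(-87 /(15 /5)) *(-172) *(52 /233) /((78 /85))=-695327200 /233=-2984236.91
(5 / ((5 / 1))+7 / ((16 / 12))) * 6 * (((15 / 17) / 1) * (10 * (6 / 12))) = 5625 / 34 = 165.44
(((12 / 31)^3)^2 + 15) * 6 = 90.02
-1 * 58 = -58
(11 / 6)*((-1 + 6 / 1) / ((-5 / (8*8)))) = -117.33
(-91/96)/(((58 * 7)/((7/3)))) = -91/16704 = -0.01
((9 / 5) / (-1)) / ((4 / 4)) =-9 / 5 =-1.80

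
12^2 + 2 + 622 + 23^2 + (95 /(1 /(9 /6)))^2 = 86413 /4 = 21603.25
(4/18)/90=0.00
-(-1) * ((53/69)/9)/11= 53/6831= 0.01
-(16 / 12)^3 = -64 / 27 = -2.37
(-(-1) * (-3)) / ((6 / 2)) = -1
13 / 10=1.30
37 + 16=53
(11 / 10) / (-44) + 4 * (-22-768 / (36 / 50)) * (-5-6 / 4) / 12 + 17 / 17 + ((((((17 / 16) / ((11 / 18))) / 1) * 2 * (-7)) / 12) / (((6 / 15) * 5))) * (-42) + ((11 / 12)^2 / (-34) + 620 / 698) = 2403.21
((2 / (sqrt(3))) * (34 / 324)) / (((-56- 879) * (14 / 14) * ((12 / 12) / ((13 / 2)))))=-13 * sqrt(3) / 26730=-0.00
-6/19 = -0.32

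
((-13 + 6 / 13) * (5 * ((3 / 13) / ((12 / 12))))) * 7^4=-34736.36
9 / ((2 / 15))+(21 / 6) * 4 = 81.50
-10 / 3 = -3.33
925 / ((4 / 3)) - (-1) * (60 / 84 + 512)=33781 / 28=1206.46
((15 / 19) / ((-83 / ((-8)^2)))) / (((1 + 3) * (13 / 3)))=-720 / 20501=-0.04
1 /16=0.06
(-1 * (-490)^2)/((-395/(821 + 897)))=82498360/79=1044283.04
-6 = -6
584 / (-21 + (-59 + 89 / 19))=-11096 / 1431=-7.75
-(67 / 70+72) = -72.96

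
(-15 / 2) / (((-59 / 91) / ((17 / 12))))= 7735 / 472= 16.39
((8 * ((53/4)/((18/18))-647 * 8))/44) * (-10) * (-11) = -103255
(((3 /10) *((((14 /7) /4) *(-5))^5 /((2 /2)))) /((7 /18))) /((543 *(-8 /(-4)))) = -5625 /81088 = -0.07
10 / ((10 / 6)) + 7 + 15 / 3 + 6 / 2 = 21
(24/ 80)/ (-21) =-1/ 70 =-0.01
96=96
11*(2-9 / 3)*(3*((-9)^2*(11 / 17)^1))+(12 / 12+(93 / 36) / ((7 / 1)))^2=-207242743 / 119952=-1727.71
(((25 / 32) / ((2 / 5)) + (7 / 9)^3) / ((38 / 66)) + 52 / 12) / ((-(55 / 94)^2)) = -1115233531 / 44692560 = -24.95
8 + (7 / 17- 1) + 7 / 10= 1379 / 170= 8.11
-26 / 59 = -0.44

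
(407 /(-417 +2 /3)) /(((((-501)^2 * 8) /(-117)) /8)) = 0.00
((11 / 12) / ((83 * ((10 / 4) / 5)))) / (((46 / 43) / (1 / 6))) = 473 / 137448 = 0.00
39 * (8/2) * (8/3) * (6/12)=208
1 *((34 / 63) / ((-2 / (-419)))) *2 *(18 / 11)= 28492 / 77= 370.03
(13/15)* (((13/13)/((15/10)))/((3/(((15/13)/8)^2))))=0.00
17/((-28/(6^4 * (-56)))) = 44064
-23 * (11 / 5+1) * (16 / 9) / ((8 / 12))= -196.27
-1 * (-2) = 2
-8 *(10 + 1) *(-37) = 3256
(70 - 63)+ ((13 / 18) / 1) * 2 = 76 / 9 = 8.44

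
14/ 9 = 1.56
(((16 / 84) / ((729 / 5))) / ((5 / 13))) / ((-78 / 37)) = -74 / 45927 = -0.00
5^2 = 25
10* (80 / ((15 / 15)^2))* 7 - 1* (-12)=5612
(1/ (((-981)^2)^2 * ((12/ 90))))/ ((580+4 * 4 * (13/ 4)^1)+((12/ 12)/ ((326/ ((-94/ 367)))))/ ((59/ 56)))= 17647195/ 1377231719705990538624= 0.00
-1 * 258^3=-17173512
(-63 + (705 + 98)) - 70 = 670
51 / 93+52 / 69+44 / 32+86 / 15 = 239863 / 28520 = 8.41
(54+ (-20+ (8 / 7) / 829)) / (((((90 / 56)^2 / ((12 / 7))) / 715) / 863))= 103892607104 / 7461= 13924756.35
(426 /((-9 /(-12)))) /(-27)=-568 /27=-21.04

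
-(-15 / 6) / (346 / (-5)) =-25 / 692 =-0.04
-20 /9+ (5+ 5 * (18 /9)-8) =43 /9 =4.78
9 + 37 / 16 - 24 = -203 / 16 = -12.69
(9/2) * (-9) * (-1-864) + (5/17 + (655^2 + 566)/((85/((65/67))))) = 90974071/2278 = 39935.94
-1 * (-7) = 7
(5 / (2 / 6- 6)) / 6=-5 / 34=-0.15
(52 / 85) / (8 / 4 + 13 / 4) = 208 / 1785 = 0.12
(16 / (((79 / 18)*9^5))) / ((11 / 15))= 160 / 1900503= 0.00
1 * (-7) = -7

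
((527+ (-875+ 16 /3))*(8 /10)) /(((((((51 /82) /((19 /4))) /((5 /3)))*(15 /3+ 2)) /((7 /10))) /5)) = -800812 /459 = -1744.69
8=8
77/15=5.13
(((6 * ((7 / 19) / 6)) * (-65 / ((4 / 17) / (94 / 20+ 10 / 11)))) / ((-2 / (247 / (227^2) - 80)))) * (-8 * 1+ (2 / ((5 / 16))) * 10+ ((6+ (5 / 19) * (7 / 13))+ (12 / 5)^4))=-4453542702547317043 / 2046216590000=-2176476.69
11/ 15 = 0.73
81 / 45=9 / 5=1.80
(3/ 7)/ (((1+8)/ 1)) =1/ 21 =0.05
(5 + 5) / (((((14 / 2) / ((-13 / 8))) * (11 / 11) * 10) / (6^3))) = -351 / 7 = -50.14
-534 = -534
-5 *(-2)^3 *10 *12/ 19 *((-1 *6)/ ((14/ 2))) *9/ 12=-162.41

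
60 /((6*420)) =0.02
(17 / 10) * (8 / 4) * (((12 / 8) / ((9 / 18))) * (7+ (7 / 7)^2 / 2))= 153 / 2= 76.50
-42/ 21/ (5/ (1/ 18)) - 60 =-2701/ 45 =-60.02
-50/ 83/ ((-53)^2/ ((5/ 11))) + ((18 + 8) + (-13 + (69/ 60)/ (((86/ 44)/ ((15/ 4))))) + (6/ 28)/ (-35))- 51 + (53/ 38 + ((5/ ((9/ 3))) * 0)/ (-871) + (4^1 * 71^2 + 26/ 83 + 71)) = 82960534015853897/ 4106772494440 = 20200.91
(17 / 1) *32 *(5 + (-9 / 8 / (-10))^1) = 13906 / 5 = 2781.20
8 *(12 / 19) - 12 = -132 / 19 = -6.95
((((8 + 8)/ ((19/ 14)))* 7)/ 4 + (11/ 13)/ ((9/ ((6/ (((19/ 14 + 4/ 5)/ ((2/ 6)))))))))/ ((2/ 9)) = 3477362/ 37297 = 93.23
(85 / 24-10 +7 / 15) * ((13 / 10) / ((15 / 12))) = -9347 / 1500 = -6.23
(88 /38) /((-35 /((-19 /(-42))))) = -22 /735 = -0.03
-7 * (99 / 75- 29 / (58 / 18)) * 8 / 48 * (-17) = -3808 / 25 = -152.32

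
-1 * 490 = -490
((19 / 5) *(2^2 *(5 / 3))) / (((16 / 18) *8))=57 / 16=3.56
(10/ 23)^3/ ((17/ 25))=25000/ 206839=0.12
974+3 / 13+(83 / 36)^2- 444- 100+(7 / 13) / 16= 1834663 / 4212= 435.58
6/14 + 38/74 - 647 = -167329/259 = -646.06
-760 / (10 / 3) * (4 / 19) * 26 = -1248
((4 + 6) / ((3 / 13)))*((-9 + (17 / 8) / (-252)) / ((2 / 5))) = -5902325 / 6048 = -975.91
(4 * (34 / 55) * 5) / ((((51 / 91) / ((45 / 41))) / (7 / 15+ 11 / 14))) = 13676 / 451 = 30.32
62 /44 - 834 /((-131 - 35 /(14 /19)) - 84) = 17657 /3850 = 4.59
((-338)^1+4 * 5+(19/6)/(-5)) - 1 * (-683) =10931/30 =364.37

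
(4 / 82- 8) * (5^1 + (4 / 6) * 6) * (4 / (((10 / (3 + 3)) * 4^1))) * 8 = -70416 / 205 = -343.49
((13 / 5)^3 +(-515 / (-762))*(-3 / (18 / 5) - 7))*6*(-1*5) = -7019059 / 19050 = -368.45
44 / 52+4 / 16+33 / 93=2339 / 1612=1.45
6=6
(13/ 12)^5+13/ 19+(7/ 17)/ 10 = 891144883/ 401863680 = 2.22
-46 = -46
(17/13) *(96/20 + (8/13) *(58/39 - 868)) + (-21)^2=-8239909/32955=-250.04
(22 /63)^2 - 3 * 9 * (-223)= 23897833 /3969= 6021.12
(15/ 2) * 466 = 3495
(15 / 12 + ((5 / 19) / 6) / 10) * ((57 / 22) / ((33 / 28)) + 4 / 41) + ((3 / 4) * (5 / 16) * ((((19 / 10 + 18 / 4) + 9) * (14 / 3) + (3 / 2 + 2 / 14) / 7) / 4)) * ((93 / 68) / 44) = 528245857009 / 175422922752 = 3.01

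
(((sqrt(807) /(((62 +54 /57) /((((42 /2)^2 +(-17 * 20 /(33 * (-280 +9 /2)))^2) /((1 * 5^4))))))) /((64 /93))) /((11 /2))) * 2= 347687746963 * sqrt(807) /58699815240000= 0.17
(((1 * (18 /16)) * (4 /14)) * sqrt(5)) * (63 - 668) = -5445 * sqrt(5) /28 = -434.84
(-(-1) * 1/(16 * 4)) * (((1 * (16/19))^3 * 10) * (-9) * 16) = -92160/6859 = -13.44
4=4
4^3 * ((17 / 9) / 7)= 1088 / 63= 17.27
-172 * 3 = -516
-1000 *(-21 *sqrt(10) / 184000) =21 *sqrt(10) / 184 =0.36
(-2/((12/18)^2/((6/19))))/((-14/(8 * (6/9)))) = 72/133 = 0.54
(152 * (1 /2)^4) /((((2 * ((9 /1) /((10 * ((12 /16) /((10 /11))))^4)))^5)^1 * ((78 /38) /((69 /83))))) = 329838455584766026869421676247 /75927874967699456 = 4344102290826.43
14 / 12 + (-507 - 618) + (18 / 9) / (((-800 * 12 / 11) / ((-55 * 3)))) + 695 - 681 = -1109.46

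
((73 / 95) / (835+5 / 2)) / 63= 146 / 10024875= 0.00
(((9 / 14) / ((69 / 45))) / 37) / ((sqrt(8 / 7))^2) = 135 / 13616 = 0.01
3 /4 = 0.75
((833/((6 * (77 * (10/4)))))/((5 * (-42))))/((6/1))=-17/29700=-0.00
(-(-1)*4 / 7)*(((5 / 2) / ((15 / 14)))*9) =12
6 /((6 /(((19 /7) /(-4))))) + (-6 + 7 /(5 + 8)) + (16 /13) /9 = -19667 /3276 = -6.00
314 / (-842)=-157 / 421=-0.37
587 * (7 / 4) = 4109 / 4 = 1027.25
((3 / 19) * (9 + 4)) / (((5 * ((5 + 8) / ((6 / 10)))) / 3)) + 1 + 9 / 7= 2.34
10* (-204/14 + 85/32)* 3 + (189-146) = -35219/112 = -314.46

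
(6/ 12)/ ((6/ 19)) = 19/ 12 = 1.58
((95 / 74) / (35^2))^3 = 6859 / 5959274797000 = 0.00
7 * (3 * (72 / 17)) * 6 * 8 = 72576 / 17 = 4269.18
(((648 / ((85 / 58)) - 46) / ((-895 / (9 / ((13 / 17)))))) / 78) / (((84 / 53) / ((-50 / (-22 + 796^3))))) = 892361 / 213602806995396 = 0.00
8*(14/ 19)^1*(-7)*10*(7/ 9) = -54880/ 171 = -320.94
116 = 116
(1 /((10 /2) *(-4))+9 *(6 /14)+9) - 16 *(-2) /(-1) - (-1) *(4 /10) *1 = -2631 /140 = -18.79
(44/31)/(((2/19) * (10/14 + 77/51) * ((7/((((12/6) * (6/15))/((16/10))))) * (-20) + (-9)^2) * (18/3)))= -24871/4898186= -0.01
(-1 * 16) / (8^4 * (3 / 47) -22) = -376 / 5627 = -0.07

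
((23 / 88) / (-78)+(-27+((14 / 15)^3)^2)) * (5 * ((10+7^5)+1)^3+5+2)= -626537537995353.67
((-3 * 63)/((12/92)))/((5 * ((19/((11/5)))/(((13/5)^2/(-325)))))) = 207207/296875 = 0.70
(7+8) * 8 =120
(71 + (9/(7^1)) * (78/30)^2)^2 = 194490916/30625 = 6350.72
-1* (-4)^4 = -256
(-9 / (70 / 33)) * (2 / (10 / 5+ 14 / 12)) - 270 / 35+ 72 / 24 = -4917 / 665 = -7.39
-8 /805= -0.01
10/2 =5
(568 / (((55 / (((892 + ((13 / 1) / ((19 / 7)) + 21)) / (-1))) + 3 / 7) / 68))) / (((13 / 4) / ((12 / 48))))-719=252592443 / 34411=7340.46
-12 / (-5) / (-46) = -6 / 115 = -0.05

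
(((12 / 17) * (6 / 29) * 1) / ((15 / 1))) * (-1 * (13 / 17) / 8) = -0.00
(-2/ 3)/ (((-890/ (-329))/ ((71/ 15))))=-23359/ 20025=-1.17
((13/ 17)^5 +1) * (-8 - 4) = -21493800/ 1419857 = -15.14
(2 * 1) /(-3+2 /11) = -22 /31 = -0.71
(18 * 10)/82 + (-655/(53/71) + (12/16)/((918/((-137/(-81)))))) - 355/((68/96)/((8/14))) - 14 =-1772962791829/1508079384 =-1175.64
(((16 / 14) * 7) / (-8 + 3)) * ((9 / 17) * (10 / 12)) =-12 / 17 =-0.71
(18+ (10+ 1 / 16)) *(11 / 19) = 4939 / 304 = 16.25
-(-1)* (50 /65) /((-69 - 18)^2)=10 /98397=0.00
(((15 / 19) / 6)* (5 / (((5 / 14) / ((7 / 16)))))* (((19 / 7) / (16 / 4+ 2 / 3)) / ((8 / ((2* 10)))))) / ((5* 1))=15 / 64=0.23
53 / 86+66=66.62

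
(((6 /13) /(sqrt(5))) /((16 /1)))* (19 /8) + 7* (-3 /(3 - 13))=57* sqrt(5) /4160 + 21 /10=2.13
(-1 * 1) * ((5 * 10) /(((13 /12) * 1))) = -600 /13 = -46.15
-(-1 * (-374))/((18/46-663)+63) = 8602/13791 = 0.62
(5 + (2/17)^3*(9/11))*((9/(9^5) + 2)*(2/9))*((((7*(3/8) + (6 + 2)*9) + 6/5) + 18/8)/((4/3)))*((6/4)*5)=111890979677/114610464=976.27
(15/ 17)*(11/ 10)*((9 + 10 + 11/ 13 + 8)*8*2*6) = 573408/ 221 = 2594.61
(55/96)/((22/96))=5/2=2.50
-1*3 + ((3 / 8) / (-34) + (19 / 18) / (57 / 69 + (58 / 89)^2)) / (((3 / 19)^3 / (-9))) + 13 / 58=-92550428013637 / 48531054096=-1907.04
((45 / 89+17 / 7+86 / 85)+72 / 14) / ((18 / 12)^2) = 1925192 / 476595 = 4.04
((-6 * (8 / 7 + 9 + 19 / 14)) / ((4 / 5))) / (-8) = 345 / 32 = 10.78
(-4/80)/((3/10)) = -1/6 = -0.17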